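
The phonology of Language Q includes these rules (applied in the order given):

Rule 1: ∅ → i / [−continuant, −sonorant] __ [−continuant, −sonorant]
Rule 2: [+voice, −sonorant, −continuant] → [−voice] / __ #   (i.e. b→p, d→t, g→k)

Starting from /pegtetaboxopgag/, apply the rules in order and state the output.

Rule 1 (stop-cluster i-epenthesis): /g/ and /t/ form a stop–stop cluster, so [i] is inserted between them. /p/ and /g/ form a stop–stop cluster, so [i] is inserted between them. /pegtetaboxopgag/ → pegitetaboxopigag.
Rule 2 (final devoicing): /g/ is a voiced stop in word-final position, so it devoices to [k]. /pegitetaboxopigag/ → pegitetaboxopigak.

pegitetaboxopigak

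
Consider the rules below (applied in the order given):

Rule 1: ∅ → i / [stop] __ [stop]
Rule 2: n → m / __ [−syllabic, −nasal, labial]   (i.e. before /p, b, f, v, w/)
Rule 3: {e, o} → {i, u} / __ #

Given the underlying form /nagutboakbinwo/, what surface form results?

Rule 1 (stop-cluster i-epenthesis): /t/ and /b/ form a stop–stop cluster, so [i] is inserted between them. /k/ and /b/ form a stop–stop cluster, so [i] is inserted between them. /nagutboakbinwo/ → nagutiboakibinwo.
Rule 2 (nasal place assimilation): /n/ precedes the labial consonant /w/, so it assimilates in place to [m]. /nagutiboakibinwo/ → nagutiboakibimwo.
Rule 3 (final vowel raising): /o/ is a mid vowel in word-final position, so it raises to [u]. /nagutiboakibimwo/ → nagutiboakibimwu.

nagutiboakibimwu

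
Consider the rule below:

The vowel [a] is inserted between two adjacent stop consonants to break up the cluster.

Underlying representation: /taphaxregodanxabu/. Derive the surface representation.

No segment of /taphaxregodanxabu/ meets the structural description of the rule, so the form surfaces unchanged.

taphaxregodanxabu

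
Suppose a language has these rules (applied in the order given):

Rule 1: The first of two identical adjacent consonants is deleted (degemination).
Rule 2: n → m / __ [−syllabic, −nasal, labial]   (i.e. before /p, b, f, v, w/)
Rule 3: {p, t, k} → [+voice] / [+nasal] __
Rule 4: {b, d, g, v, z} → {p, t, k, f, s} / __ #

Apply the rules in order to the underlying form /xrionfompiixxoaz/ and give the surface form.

xriomfombiixoas

Rule 1 (degemination): /xx/ is a geminate; the first /x/ deletes. /xrionfompiixxoaz/ → xrionfompiixoaz.
Rule 2 (nasal place assimilation): /n/ precedes the labial consonant /f/, so it assimilates in place to [m]. /xrionfompiixoaz/ → xriomfompiixoaz.
Rule 3 (post-nasal voicing): /p/ is a voiceless stop immediately after the nasal /m/, so it voices to [b]. /xriomfompiixoaz/ → xriomfombiixoaz.
Rule 4 (final devoicing): /z/ is a voiced obstruent in word-final position, so it devoices to [s]. /xriomfombiixoaz/ → xriomfombiixoas.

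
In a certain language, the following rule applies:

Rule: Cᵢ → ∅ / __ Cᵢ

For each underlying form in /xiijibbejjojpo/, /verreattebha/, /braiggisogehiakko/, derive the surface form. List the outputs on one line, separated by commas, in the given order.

/xiijibbejjojpo/: /bb/ is a geminate; the first /b/ deletes. /jj/ is a geminate; the first /j/ deletes. → [xiijibejojpo].
/verreattebha/: /rr/ is a geminate; the first /r/ deletes. /tt/ is a geminate; the first /t/ deletes. → [vereatebha].
/braiggisogehiakko/: /gg/ is a geminate; the first /g/ deletes. /kk/ is a geminate; the first /k/ deletes. → [braigisogehiako].

xiijibejojpo, vereatebha, braigisogehiako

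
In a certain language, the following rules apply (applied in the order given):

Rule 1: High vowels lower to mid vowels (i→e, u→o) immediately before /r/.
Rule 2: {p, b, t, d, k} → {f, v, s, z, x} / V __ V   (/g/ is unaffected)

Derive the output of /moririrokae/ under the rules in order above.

morereroxae

Rule 1 (pre-rhotic lowering): /i/ is a high vowel immediately before /r/, so it lowers to [e]. /i/ is a high vowel immediately before /r/, so it lowers to [e]. /moririrokae/ → morererokae.
Rule 2 (intervocalic spirantization): /k/ is a stop between vowels /o/ and /a/, so it spirantizes to the fricative [x]. /morererokae/ → morereroxae.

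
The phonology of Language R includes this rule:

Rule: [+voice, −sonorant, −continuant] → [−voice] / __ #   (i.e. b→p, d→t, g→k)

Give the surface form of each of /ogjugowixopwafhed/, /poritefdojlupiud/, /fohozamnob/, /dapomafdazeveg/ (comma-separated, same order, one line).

/ogjugowixopwafhed/: /d/ is a voiced stop in word-final position, so it devoices to [t]. → [ogjugowixopwafhet].
/poritefdojlupiud/: /d/ is a voiced stop in word-final position, so it devoices to [t]. → [poritefdojlupiut].
/fohozamnob/: /b/ is a voiced stop in word-final position, so it devoices to [p]. → [fohozamnop].
/dapomafdazeveg/: /g/ is a voiced stop in word-final position, so it devoices to [k]. → [dapomafdazevek].

ogjugowixopwafhet, poritefdojlupiut, fohozamnop, dapomafdazevek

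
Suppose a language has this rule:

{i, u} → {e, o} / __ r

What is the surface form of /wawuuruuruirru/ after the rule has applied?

wawuoruoruerru

/u/ is a high vowel immediately before /r/, so it lowers to [o].
/u/ is a high vowel immediately before /r/, so it lowers to [o].
/i/ is a high vowel immediately before /r/, so it lowers to [e].
The other instances of /u/ do not occur in the required environment and remain unchanged.
Surface form: [wawuoruoruerru].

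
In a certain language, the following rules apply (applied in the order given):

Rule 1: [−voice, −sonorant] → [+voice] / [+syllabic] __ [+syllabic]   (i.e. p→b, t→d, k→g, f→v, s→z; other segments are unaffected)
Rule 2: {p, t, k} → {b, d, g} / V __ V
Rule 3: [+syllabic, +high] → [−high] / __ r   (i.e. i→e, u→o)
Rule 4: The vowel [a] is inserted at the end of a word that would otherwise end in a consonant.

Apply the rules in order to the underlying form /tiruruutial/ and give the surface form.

Rule 1 (intervocalic voicing): /t/ is a voiceless obstruent between vowels /u/ and /i/, so it voices to [d]. /tiruruutial/ → tiruruudial.
Rule 2 (intervocalic voicing): no segment meets the environment; /tiruruudial/ is unchanged.
Rule 3 (pre-rhotic lowering): /i/ is a high vowel immediately before /r/, so it lowers to [e]. /u/ is a high vowel immediately before /r/, so it lowers to [o]. /tiruruudial/ → teroruudial.
Rule 4 (final a-epenthesis): the form ends in the consonant /l/, so [a] is inserted word-finally. /teroruudial/ → teroruudiala.

teroruudiala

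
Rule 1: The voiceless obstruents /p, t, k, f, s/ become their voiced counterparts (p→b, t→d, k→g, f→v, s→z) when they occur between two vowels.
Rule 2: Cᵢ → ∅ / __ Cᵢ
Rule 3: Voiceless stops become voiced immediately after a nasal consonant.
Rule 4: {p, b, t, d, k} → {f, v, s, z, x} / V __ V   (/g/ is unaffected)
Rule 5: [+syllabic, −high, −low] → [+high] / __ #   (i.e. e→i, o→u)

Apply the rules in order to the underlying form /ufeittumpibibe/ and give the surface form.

Rule 1 (intervocalic voicing): /f/ is a voiceless obstruent between vowels /u/ and /e/, so it voices to [v]. /ufeittumpibibe/ → uveittumpibibe.
Rule 2 (degemination): /tt/ is a geminate; the first /t/ deletes. /uveittumpibibe/ → uveitumpibibe.
Rule 3 (post-nasal voicing): /p/ is a voiceless stop immediately after the nasal /m/, so it voices to [b]. /uveitumpibibe/ → uveitumbibibe.
Rule 4 (intervocalic spirantization): /t/ is a stop between vowels /i/ and /u/, so it spirantizes to the fricative [s]. /b/ is a stop between vowels /i/ and /i/, so it spirantizes to the fricative [v]. /b/ is a stop between vowels /i/ and /e/, so it spirantizes to the fricative [v]. /uveitumbibibe/ → uveisumbivive.
Rule 5 (final vowel raising): /e/ is a mid vowel in word-final position, so it raises to [i]. /uveisumbivive/ → uveisumbivivi.

uveisumbivivi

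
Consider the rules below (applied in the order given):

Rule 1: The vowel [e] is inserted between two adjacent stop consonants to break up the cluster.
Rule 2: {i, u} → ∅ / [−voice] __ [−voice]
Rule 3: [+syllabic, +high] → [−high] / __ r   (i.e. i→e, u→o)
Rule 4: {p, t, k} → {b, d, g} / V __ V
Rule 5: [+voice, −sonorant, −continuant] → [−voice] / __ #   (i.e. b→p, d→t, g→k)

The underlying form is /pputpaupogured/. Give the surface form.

peptebaubogoret

Rule 1 (stop-cluster e-epenthesis): /p/ and /p/ form a stop–stop cluster, so [e] is inserted between them. /t/ and /p/ form a stop–stop cluster, so [e] is inserted between them. /pputpaupogured/ → peputepaupogured.
Rule 2 (high vowel syncope): /u/ is a high vowel flanked by voiceless consonants /p/ and /t/, so it deletes. /peputepaupogured/ → peptepaupogured.
Rule 3 (pre-rhotic lowering): /u/ is a high vowel immediately before /r/, so it lowers to [o]. /peptepaupogured/ → peptepaupogored.
Rule 4 (intervocalic voicing): /p/ is a voiceless stop between vowels /e/ and /a/, so it voices to [b]. /p/ is a voiceless stop between vowels /u/ and /o/, so it voices to [b]. /peptepaupogored/ → peptebaubogored.
Rule 5 (final devoicing): /d/ is a voiced stop in word-final position, so it devoices to [t]. /peptebaubogored/ → peptebaubogoret.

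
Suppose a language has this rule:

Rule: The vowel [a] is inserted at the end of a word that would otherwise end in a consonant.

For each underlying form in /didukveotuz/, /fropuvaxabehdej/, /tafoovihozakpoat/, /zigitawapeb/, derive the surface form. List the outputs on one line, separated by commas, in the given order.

didukveotuza, fropuvaxabehdeja, tafoovihozakpoata, zigitawapeba

/didukveotuz/: the form ends in the consonant /z/, so [a] is inserted word-finally. → [didukveotuza].
/fropuvaxabehdej/: the form ends in the consonant /j/, so [a] is inserted word-finally. → [fropuvaxabehdeja].
/tafoovihozakpoat/: the form ends in the consonant /t/, so [a] is inserted word-finally. → [tafoovihozakpoata].
/zigitawapeb/: the form ends in the consonant /b/, so [a] is inserted word-finally. → [zigitawapeba].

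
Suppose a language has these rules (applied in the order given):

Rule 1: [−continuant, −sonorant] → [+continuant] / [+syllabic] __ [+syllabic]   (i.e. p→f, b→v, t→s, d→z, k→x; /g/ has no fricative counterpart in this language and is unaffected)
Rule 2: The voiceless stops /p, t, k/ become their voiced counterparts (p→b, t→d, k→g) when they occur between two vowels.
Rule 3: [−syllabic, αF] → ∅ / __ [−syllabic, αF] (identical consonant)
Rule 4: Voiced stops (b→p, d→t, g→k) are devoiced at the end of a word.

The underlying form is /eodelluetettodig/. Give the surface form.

eozeluesetozik

Rule 1 (intervocalic spirantization): /d/ is a stop between vowels /o/ and /e/, so it spirantizes to the fricative [z]. /t/ is a stop between vowels /e/ and /e/, so it spirantizes to the fricative [s]. /d/ is a stop between vowels /o/ and /i/, so it spirantizes to the fricative [z]. /eodelluetettodig/ → eozelluesettozig.
Rule 2 (intervocalic voicing): no segment meets the environment; /eozelluesettozig/ is unchanged.
Rule 3 (degemination): /ll/ is a geminate; the first /l/ deletes. /tt/ is a geminate; the first /t/ deletes. /eozelluesettozig/ → eozeluesetozig.
Rule 4 (final devoicing): /g/ is a voiced stop in word-final position, so it devoices to [k]. /eozeluesetozig/ → eozeluesetozik.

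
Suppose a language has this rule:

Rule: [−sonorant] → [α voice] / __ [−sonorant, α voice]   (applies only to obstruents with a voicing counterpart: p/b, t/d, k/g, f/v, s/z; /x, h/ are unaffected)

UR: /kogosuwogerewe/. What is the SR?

kogosuwogerewe

No segment of /kogosuwogerewe/ meets the structural description of the rule, so the form surfaces unchanged.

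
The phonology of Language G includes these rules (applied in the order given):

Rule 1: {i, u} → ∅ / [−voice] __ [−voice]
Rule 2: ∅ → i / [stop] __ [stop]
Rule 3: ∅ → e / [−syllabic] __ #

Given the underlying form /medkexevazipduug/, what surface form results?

Rule 1 (high vowel syncope): no segment meets the environment; /medkexevazipduug/ is unchanged.
Rule 2 (stop-cluster i-epenthesis): /d/ and /k/ form a stop–stop cluster, so [i] is inserted between them. /p/ and /d/ form a stop–stop cluster, so [i] is inserted between them. /medkexevazipduug/ → medikexevazipiduug.
Rule 3 (final e-epenthesis): the form ends in the consonant /g/, so [e] is inserted word-finally. /medikexevazipiduug/ → medikexevazipiduuge.

medikexevazipiduuge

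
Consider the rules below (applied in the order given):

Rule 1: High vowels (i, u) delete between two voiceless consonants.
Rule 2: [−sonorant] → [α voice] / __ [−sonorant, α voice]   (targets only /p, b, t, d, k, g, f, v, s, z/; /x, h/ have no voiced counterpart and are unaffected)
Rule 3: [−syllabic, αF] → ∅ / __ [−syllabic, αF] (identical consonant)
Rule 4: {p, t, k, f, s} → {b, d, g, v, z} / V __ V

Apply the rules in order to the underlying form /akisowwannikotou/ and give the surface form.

aksowanigodou

Rule 1 (high vowel syncope): /i/ is a high vowel flanked by voiceless consonants /k/ and /s/, so it deletes. /akisowwannikotou/ → aksowwannikotou.
Rule 2 (regressive voicing assimilation): no segment meets the environment; /aksowwannikotou/ is unchanged.
Rule 3 (degemination): /ww/ is a geminate; the first /w/ deletes. /nn/ is a geminate; the first /n/ deletes. /aksowwannikotou/ → aksowanikotou.
Rule 4 (intervocalic voicing): /k/ is a voiceless obstruent between vowels /i/ and /o/, so it voices to [g]. /t/ is a voiceless obstruent between vowels /o/ and /o/, so it voices to [d]. /aksowanikotou/ → aksowanigodou.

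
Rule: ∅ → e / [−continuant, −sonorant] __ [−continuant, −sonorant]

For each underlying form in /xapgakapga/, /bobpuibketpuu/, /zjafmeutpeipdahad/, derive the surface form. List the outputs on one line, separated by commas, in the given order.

xapegakapega, bobepuibeketepuu, zjafmeutepeipedahad

/xapgakapga/: /p/ and /g/ form a stop–stop cluster, so [e] is inserted between them. /p/ and /g/ form a stop–stop cluster, so [e] is inserted between them. → [xapegakapega].
/bobpuibketpuu/: /b/ and /p/ form a stop–stop cluster, so [e] is inserted between them. /b/ and /k/ form a stop–stop cluster, so [e] is inserted between them. /t/ and /p/ form a stop–stop cluster, so [e] is inserted between them. → [bobepuibeketepuu].
/zjafmeutpeipdahad/: /t/ and /p/ form a stop–stop cluster, so [e] is inserted between them. /p/ and /d/ form a stop–stop cluster, so [e] is inserted between them. → [zjafmeutepeipedahad].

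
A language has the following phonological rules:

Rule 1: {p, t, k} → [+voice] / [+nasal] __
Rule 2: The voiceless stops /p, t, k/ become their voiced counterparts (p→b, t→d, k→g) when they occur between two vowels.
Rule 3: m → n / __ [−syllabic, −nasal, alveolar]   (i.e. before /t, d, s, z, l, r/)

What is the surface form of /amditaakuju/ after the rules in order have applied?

Rule 1 (post-nasal voicing): no segment meets the environment; /amditaakuju/ is unchanged.
Rule 2 (intervocalic voicing): /t/ is a voiceless stop between vowels /i/ and /a/, so it voices to [d]. /k/ is a voiceless stop between vowels /a/ and /u/, so it voices to [g]. /amditaakuju/ → amdidaaguju.
Rule 3 (nasal place assimilation): /m/ precedes the alveolar consonant /d/, so it assimilates in place to [n]. /amdidaaguju/ → andidaaguju.

andidaaguju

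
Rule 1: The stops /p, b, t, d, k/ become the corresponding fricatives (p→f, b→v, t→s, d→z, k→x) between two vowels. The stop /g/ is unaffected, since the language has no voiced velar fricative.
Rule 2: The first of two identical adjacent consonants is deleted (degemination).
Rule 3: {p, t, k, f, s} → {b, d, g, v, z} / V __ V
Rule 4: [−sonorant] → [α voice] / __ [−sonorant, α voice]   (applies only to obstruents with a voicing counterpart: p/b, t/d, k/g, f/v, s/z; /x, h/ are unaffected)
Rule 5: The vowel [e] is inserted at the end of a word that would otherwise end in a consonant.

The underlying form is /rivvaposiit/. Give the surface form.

Rule 1 (intervocalic spirantization): /p/ is a stop between vowels /a/ and /o/, so it spirantizes to the fricative [f]. /rivvaposiit/ → rivvafosiit.
Rule 2 (degemination): /vv/ is a geminate; the first /v/ deletes. /rivvafosiit/ → rivafosiit.
Rule 3 (intervocalic voicing): /f/ is a voiceless obstruent between vowels /a/ and /o/, so it voices to [v]. /s/ is a voiceless obstruent between vowels /o/ and /i/, so it voices to [z]. /rivafosiit/ → rivavoziit.
Rule 4 (regressive voicing assimilation): no segment meets the environment; /rivavoziit/ is unchanged.
Rule 5 (final e-epenthesis): the form ends in the consonant /t/, so [e] is inserted word-finally. /rivavoziit/ → rivavoziite.

rivavoziite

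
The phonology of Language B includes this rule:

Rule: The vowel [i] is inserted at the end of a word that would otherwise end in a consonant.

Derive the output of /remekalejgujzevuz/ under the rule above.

the form ends in the consonant /z/, so [i] is inserted word-finally.
Surface form: [remekalejgujzevuzi].

remekalejgujzevuzi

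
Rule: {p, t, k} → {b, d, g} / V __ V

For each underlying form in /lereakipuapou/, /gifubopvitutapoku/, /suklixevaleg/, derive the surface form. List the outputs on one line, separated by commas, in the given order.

lereagibuabou, gifubopvidudabogu, suklixevaleg

/lereakipuapou/: /k/ is a voiceless stop between vowels /a/ and /i/, so it voices to [g]. /p/ is a voiceless stop between vowels /i/ and /u/, so it voices to [b]. /p/ is a voiceless stop between vowels /a/ and /o/, so it voices to [b]. → [lereagibuabou].
/gifubopvitutapoku/: /t/ is a voiceless stop between vowels /i/ and /u/, so it voices to [d]. /t/ is a voiceless stop between vowels /u/ and /a/, so it voices to [d]. /p/ is a voiceless stop between vowels /a/ and /o/, so it voices to [b]. /k/ is a voiceless stop between vowels /o/ and /u/, so it voices to [g]. → [gifubopvidudabogu].
/suklixevaleg/: the rule's environment is not met; surfaces unchanged as [suklixevaleg].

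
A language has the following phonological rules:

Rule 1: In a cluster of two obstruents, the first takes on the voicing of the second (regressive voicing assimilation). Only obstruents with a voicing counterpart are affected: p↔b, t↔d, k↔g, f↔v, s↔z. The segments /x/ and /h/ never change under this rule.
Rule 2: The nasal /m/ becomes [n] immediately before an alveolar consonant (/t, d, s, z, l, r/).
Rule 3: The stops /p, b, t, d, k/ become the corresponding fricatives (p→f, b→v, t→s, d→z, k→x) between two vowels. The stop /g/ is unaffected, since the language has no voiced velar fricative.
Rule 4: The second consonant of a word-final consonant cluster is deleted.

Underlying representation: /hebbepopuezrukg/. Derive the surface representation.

Rule 1 (regressive voicing assimilation): /k/ precedes the voiced obstruent /g/, so it voices to [g] by assimilation. /hebbepopuezrukg/ → hebbepopuezrugg.
Rule 2 (nasal place assimilation): no segment meets the environment; /hebbepopuezrugg/ is unchanged.
Rule 3 (intervocalic spirantization): /p/ is a stop between vowels /e/ and /o/, so it spirantizes to the fricative [f]. /p/ is a stop between vowels /o/ and /u/, so it spirantizes to the fricative [f]. /hebbepopuezrugg/ → hebbefofuezrugg.
Rule 4 (final cluster simplification): /g/ is the second consonant of a word-final cluster /gg/, so it deletes. /hebbefofuezrugg/ → hebbefofuezrug.

hebbefofuezrug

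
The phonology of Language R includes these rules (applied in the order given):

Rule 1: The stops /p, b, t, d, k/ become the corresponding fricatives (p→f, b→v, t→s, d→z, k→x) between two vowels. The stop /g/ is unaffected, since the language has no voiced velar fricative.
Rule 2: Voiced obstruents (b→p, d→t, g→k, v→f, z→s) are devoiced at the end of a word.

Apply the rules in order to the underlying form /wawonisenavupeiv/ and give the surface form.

wawonisenavufeif

Rule 1 (intervocalic spirantization): /p/ is a stop between vowels /u/ and /e/, so it spirantizes to the fricative [f]. /wawonisenavupeiv/ → wawonisenavufeiv.
Rule 2 (final devoicing): /v/ is a voiced obstruent in word-final position, so it devoices to [f]. /wawonisenavufeiv/ → wawonisenavufeif.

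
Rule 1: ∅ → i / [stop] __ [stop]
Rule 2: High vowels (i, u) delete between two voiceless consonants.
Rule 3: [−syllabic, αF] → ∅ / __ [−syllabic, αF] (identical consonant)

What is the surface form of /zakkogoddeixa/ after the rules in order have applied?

zakogodideixa

Rule 1 (stop-cluster i-epenthesis): /k/ and /k/ form a stop–stop cluster, so [i] is inserted between them. /d/ and /d/ form a stop–stop cluster, so [i] is inserted between them. /zakkogoddeixa/ → zakikogodideixa.
Rule 2 (high vowel syncope): /i/ is a high vowel flanked by voiceless consonants /k/ and /k/, so it deletes. /zakikogodideixa/ → zakkogodideixa.
Rule 3 (degemination): /kk/ is a geminate; the first /k/ deletes. /zakkogodideixa/ → zakogodideixa.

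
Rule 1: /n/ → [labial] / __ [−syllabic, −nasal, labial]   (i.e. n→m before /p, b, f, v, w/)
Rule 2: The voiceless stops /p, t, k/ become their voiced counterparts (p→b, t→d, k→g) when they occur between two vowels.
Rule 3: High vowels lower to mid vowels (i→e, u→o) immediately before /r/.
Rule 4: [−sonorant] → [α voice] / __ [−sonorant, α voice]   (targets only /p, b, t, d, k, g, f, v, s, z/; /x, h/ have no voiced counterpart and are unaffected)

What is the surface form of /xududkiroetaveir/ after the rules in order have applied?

xudutkeroedaveer

Rule 1 (nasal place assimilation): no segment meets the environment; /xududkiroetaveir/ is unchanged.
Rule 2 (intervocalic voicing): /t/ is a voiceless stop between vowels /e/ and /a/, so it voices to [d]. /xududkiroetaveir/ → xududkiroedaveir.
Rule 3 (pre-rhotic lowering): /i/ is a high vowel immediately before /r/, so it lowers to [e]. /i/ is a high vowel immediately before /r/, so it lowers to [e]. /xududkiroedaveir/ → xududkeroedaveer.
Rule 4 (regressive voicing assimilation): /d/ precedes the voiceless obstruent /k/, so it devoices to [t] by assimilation. /xududkeroedaveer/ → xudutkeroedaveer.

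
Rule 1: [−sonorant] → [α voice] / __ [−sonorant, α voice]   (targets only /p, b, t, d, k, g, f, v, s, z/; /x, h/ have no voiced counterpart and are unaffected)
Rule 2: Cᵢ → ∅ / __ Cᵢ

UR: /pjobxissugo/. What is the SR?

pjopxisugo

Rule 1 (regressive voicing assimilation): /b/ precedes the voiceless obstruent /x/, so it devoices to [p] by assimilation. /pjobxissugo/ → pjopxissugo.
Rule 2 (degemination): /ss/ is a geminate; the first /s/ deletes. /pjopxissugo/ → pjopxisugo.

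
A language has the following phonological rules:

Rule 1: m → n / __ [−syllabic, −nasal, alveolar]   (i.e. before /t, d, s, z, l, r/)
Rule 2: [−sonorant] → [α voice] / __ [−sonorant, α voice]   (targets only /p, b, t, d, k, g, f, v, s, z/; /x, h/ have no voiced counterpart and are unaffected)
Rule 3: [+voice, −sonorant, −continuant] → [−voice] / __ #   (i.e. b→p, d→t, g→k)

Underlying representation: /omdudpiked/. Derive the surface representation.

Rule 1 (nasal place assimilation): /m/ precedes the alveolar consonant /d/, so it assimilates in place to [n]. /omdudpiked/ → ondudpiked.
Rule 2 (regressive voicing assimilation): /d/ precedes the voiceless obstruent /p/, so it devoices to [t] by assimilation. /ondudpiked/ → ondutpiked.
Rule 3 (final devoicing): /d/ is a voiced stop in word-final position, so it devoices to [t]. /ondutpiked/ → ondutpiket.

ondutpiket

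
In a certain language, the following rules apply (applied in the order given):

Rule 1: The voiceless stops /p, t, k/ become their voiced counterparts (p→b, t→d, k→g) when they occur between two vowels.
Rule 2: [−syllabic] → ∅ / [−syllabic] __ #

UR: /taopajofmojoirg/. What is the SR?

Rule 1 (intervocalic voicing): /p/ is a voiceless stop between vowels /o/ and /a/, so it voices to [b]. /taopajofmojoirg/ → taobajofmojoirg.
Rule 2 (final cluster simplification): /g/ is the second consonant of a word-final cluster /rg/, so it deletes. /taobajofmojoirg/ → taobajofmojoir.

taobajofmojoir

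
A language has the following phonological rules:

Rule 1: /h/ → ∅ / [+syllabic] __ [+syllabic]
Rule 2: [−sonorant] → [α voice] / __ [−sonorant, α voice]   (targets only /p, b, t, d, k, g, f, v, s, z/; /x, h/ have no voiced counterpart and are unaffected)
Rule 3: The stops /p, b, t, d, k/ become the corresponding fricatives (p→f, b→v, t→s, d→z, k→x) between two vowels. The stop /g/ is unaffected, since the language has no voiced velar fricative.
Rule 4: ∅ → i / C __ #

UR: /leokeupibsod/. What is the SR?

leoxeufipsodi

Rule 1 (intervocalic h-deletion): no segment meets the environment; /leokeupibsod/ is unchanged.
Rule 2 (regressive voicing assimilation): /b/ precedes the voiceless obstruent /s/, so it devoices to [p] by assimilation. /leokeupibsod/ → leokeupipsod.
Rule 3 (intervocalic spirantization): /k/ is a stop between vowels /o/ and /e/, so it spirantizes to the fricative [x]. /p/ is a stop between vowels /u/ and /i/, so it spirantizes to the fricative [f]. /leokeupipsod/ → leoxeufipsod.
Rule 4 (final i-epenthesis): the form ends in the consonant /d/, so [i] is inserted word-finally. /leoxeufipsod/ → leoxeufipsodi.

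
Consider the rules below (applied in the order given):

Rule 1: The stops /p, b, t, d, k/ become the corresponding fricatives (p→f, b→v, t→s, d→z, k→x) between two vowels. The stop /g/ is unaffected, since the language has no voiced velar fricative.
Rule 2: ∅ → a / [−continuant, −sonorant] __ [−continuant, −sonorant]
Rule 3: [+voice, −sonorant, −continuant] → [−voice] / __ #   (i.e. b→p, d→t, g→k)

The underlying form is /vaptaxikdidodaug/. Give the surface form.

vapataxikadizozauk

Rule 1 (intervocalic spirantization): /d/ is a stop between vowels /i/ and /o/, so it spirantizes to the fricative [z]. /d/ is a stop between vowels /o/ and /a/, so it spirantizes to the fricative [z]. /vaptaxikdidodaug/ → vaptaxikdizozaug.
Rule 2 (stop-cluster a-epenthesis): /p/ and /t/ form a stop–stop cluster, so [a] is inserted between them. /k/ and /d/ form a stop–stop cluster, so [a] is inserted between them. /vaptaxikdizozaug/ → vapataxikadizozaug.
Rule 3 (final devoicing): /g/ is a voiced stop in word-final position, so it devoices to [k]. /vapataxikadizozaug/ → vapataxikadizozauk.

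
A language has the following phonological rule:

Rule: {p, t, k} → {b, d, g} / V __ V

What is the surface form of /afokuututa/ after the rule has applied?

afoguududa

/k/ is a voiceless stop between vowels /o/ and /u/, so it voices to [g].
/t/ is a voiceless stop between vowels /u/ and /u/, so it voices to [d].
/t/ is a voiceless stop between vowels /u/ and /a/, so it voices to [d].
Surface form: [afoguududa].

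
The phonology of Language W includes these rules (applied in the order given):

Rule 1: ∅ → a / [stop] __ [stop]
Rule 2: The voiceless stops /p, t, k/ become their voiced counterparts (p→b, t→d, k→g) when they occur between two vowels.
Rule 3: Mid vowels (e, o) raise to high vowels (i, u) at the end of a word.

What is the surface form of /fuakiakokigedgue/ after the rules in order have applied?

fuagiagogigedagui

Rule 1 (stop-cluster a-epenthesis): /d/ and /g/ form a stop–stop cluster, so [a] is inserted between them. /fuakiakokigedgue/ → fuakiakokigedague.
Rule 2 (intervocalic voicing): /k/ is a voiceless stop between vowels /a/ and /i/, so it voices to [g]. /k/ is a voiceless stop between vowels /a/ and /o/, so it voices to [g]. /k/ is a voiceless stop between vowels /o/ and /i/, so it voices to [g]. /fuakiakokigedague/ → fuagiagogigedague.
Rule 3 (final vowel raising): /e/ is a mid vowel in word-final position, so it raises to [i]. /fuagiagogigedague/ → fuagiagogigedagui.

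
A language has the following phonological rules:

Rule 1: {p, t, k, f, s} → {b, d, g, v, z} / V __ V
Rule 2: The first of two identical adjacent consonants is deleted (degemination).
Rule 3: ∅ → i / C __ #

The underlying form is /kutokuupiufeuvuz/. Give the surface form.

Rule 1 (intervocalic voicing): /t/ is a voiceless obstruent between vowels /u/ and /o/, so it voices to [d]. /k/ is a voiceless obstruent between vowels /o/ and /u/, so it voices to [g]. /p/ is a voiceless obstruent between vowels /u/ and /i/, so it voices to [b]. /f/ is a voiceless obstruent between vowels /u/ and /e/, so it voices to [v]. /kutokuupiufeuvuz/ → kudoguubiuveuvuz.
Rule 2 (degemination): no segment meets the environment; /kudoguubiuveuvuz/ is unchanged.
Rule 3 (final i-epenthesis): the form ends in the consonant /z/, so [i] is inserted word-finally. /kudoguubiuveuvuz/ → kudoguubiuveuvuzi.

kudoguubiuveuvuzi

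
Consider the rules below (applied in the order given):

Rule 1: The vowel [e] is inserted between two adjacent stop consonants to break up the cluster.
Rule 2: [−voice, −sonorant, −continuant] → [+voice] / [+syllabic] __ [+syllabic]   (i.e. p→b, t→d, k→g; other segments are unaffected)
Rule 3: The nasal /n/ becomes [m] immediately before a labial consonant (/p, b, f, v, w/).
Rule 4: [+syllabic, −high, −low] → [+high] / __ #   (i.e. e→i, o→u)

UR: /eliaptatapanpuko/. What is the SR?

eliabedadabampugu

Rule 1 (stop-cluster e-epenthesis): /p/ and /t/ form a stop–stop cluster, so [e] is inserted between them. /eliaptatapanpuko/ → eliapetatapanpuko.
Rule 2 (intervocalic voicing): /p/ is a voiceless stop between vowels /a/ and /e/, so it voices to [b]. /t/ is a voiceless stop between vowels /e/ and /a/, so it voices to [d]. /t/ is a voiceless stop between vowels /a/ and /a/, so it voices to [d]. /p/ is a voiceless stop between vowels /a/ and /a/, so it voices to [b]. /k/ is a voiceless stop between vowels /u/ and /o/, so it voices to [g]. /eliapetatapanpuko/ → eliabedadabanpugo.
Rule 3 (nasal place assimilation): /n/ precedes the labial consonant /p/, so it assimilates in place to [m]. /eliabedadabanpugo/ → eliabedadabampugo.
Rule 4 (final vowel raising): /o/ is a mid vowel in word-final position, so it raises to [u]. /eliabedadabampugo/ → eliabedadabampugu.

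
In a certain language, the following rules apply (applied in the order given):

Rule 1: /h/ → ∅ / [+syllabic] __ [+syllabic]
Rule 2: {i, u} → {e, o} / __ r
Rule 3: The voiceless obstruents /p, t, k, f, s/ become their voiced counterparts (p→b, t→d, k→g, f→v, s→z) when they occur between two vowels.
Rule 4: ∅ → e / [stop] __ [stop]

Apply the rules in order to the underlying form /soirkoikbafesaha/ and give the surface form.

soerkoikebavezaa

Rule 1 (intervocalic h-deletion): /h/ occurs between vowels /a/ and /a/, so it deletes. /soirkoikbafesaha/ → soirkoikbafesaa.
Rule 2 (pre-rhotic lowering): /i/ is a high vowel immediately before /r/, so it lowers to [e]. /soirkoikbafesaa/ → soerkoikbafesaa.
Rule 3 (intervocalic voicing): /f/ is a voiceless obstruent between vowels /a/ and /e/, so it voices to [v]. /s/ is a voiceless obstruent between vowels /e/ and /a/, so it voices to [z]. /soerkoikbafesaa/ → soerkoikbavezaa.
Rule 4 (stop-cluster e-epenthesis): /k/ and /b/ form a stop–stop cluster, so [e] is inserted between them. /soerkoikbavezaa/ → soerkoikebavezaa.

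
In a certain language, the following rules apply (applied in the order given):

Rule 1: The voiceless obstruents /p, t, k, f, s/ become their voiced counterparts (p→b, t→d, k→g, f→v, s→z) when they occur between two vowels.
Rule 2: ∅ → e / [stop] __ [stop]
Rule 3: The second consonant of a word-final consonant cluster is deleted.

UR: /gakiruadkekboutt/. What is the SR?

gagiruadekekeboutet

Rule 1 (intervocalic voicing): /k/ is a voiceless obstruent between vowels /a/ and /i/, so it voices to [g]. /gakiruadkekboutt/ → gagiruadkekboutt.
Rule 2 (stop-cluster e-epenthesis): /d/ and /k/ form a stop–stop cluster, so [e] is inserted between them. /k/ and /b/ form a stop–stop cluster, so [e] is inserted between them. /t/ and /t/ form a stop–stop cluster, so [e] is inserted between them. /gagiruadkekboutt/ → gagiruadekekeboutet.
Rule 3 (final cluster simplification): no segment meets the environment; /gagiruadekekeboutet/ is unchanged.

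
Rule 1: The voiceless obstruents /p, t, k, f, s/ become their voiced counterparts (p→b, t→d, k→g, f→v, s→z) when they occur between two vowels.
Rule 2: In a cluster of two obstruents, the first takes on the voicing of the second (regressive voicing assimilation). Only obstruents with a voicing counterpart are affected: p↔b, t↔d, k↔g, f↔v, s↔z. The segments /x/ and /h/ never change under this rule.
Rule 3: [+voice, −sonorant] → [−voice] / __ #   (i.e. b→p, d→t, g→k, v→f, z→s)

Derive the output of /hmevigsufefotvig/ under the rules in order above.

Rule 1 (intervocalic voicing): /f/ is a voiceless obstruent between vowels /u/ and /e/, so it voices to [v]. /f/ is a voiceless obstruent between vowels /e/ and /o/, so it voices to [v]. /hmevigsufefotvig/ → hmevigsuvevotvig.
Rule 2 (regressive voicing assimilation): /g/ precedes the voiceless obstruent /s/, so it devoices to [k] by assimilation. /t/ precedes the voiced obstruent /v/, so it voices to [d] by assimilation. /hmevigsuvevotvig/ → hmeviksuvevodvig.
Rule 3 (final devoicing): /g/ is a voiced obstruent in word-final position, so it devoices to [k]. /hmeviksuvevodvig/ → hmeviksuvevodvik.

hmeviksuvevodvik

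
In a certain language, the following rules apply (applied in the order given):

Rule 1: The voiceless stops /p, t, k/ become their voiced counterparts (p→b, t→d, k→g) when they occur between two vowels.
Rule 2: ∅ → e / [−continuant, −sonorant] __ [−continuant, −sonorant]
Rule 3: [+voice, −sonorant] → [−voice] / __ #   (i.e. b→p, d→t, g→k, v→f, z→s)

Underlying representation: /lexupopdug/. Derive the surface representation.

lexubopeduk

Rule 1 (intervocalic voicing): /p/ is a voiceless stop between vowels /u/ and /o/, so it voices to [b]. /lexupopdug/ → lexubopdug.
Rule 2 (stop-cluster e-epenthesis): /p/ and /d/ form a stop–stop cluster, so [e] is inserted between them. /lexubopdug/ → lexubopedug.
Rule 3 (final devoicing): /g/ is a voiced obstruent in word-final position, so it devoices to [k]. /lexubopedug/ → lexubopeduk.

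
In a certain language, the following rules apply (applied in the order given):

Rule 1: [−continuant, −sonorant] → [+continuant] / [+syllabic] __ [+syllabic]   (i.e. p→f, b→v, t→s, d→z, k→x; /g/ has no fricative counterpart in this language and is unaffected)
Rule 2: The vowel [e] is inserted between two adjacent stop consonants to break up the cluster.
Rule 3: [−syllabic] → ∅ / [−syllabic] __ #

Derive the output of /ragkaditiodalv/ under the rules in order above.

Rule 1 (intervocalic spirantization): /d/ is a stop between vowels /a/ and /i/, so it spirantizes to the fricative [z]. /t/ is a stop between vowels /i/ and /i/, so it spirantizes to the fricative [s]. /d/ is a stop between vowels /o/ and /a/, so it spirantizes to the fricative [z]. /ragkaditiodalv/ → ragkazisiozalv.
Rule 2 (stop-cluster e-epenthesis): /g/ and /k/ form a stop–stop cluster, so [e] is inserted between them. /ragkazisiozalv/ → ragekazisiozalv.
Rule 3 (final cluster simplification): /v/ is the second consonant of a word-final cluster /lv/, so it deletes. /ragekazisiozalv/ → ragekazisiozal.

ragekazisiozal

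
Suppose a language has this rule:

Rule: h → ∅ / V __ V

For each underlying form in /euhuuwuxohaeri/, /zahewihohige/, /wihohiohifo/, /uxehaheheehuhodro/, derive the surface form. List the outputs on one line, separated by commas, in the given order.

/euhuuwuxohaeri/: /h/ occurs between vowels /u/ and /u/, so it deletes. /h/ occurs between vowels /o/ and /a/, so it deletes. → [euuuwuxoaeri].
/zahewihohige/: /h/ occurs between vowels /a/ and /e/, so it deletes. /h/ occurs between vowels /i/ and /o/, so it deletes. /h/ occurs between vowels /o/ and /i/, so it deletes. → [zaewioige].
/wihohiohifo/: /h/ occurs between vowels /i/ and /o/, so it deletes. /h/ occurs between vowels /o/ and /i/, so it deletes. /h/ occurs between vowels /o/ and /i/, so it deletes. → [wioioifo].
/uxehaheheehuhodro/: /h/ occurs between vowels /e/ and /a/, so it deletes. /h/ occurs between vowels /a/ and /e/, so it deletes. /h/ occurs between vowels /e/ and /e/, so it deletes. /h/ occurs between vowels /e/ and /u/, so it deletes. /h/ occurs between vowels /u/ and /o/, so it deletes. → [uxeaeeeuodro].

euuuwuxoaeri, zaewioige, wioioifo, uxeaeeeuodro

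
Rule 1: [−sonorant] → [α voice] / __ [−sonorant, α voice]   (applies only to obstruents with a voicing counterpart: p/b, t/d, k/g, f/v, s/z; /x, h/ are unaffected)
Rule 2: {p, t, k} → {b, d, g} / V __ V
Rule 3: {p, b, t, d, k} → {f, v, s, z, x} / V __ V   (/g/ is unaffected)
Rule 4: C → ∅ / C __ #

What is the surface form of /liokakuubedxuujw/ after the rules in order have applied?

Rule 1 (regressive voicing assimilation): /d/ precedes the voiceless obstruent /x/, so it devoices to [t] by assimilation. /liokakuubedxuujw/ → liokakuubetxuujw.
Rule 2 (intervocalic voicing): /k/ is a voiceless stop between vowels /o/ and /a/, so it voices to [g]. /k/ is a voiceless stop between vowels /a/ and /u/, so it voices to [g]. /liokakuubetxuujw/ → liogaguubetxuujw.
Rule 3 (intervocalic spirantization): /b/ is a stop between vowels /u/ and /e/, so it spirantizes to the fricative [v]. /liogaguubetxuujw/ → liogaguuvetxuujw.
Rule 4 (final cluster simplification): /w/ is the second consonant of a word-final cluster /jw/, so it deletes. /liogaguuvetxuujw/ → liogaguuvetxuuj.

liogaguuvetxuuj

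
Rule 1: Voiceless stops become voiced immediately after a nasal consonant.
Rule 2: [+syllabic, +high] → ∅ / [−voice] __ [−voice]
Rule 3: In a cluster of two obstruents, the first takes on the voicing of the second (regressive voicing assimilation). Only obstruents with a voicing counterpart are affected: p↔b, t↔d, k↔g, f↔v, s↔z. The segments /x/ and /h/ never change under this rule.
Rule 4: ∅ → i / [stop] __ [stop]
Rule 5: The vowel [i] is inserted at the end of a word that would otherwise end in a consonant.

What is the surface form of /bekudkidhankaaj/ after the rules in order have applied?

bekutikithangaaji

Rule 1 (post-nasal voicing): /k/ is a voiceless stop immediately after the nasal /n/, so it voices to [g]. /bekudkidhankaaj/ → bekudkidhangaaj.
Rule 2 (high vowel syncope): no segment meets the environment; /bekudkidhangaaj/ is unchanged.
Rule 3 (regressive voicing assimilation): /d/ precedes the voiceless obstruent /k/, so it devoices to [t] by assimilation. /d/ precedes the voiceless obstruent /h/, so it devoices to [t] by assimilation. /bekudkidhangaaj/ → bekutkithangaaj.
Rule 4 (stop-cluster i-epenthesis): /t/ and /k/ form a stop–stop cluster, so [i] is inserted between them. /bekutkithangaaj/ → bekutikithangaaj.
Rule 5 (final i-epenthesis): the form ends in the consonant /j/, so [i] is inserted word-finally. /bekutikithangaaj/ → bekutikithangaaji.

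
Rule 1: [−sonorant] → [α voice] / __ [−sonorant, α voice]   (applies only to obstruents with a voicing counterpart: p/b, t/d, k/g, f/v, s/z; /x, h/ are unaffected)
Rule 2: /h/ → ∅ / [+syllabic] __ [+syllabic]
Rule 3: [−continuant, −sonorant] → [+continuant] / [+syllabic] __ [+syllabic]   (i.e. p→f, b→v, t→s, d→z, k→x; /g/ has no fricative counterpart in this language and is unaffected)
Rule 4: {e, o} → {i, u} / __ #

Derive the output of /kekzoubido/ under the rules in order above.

kegzouvizu

Rule 1 (regressive voicing assimilation): /k/ precedes the voiced obstruent /z/, so it voices to [g] by assimilation. /kekzoubido/ → kegzoubido.
Rule 2 (intervocalic h-deletion): no segment meets the environment; /kegzoubido/ is unchanged.
Rule 3 (intervocalic spirantization): /b/ is a stop between vowels /u/ and /i/, so it spirantizes to the fricative [v]. /d/ is a stop between vowels /i/ and /o/, so it spirantizes to the fricative [z]. /kegzoubido/ → kegzouvizo.
Rule 4 (final vowel raising): /o/ is a mid vowel in word-final position, so it raises to [u]. /kegzouvizo/ → kegzouvizu.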